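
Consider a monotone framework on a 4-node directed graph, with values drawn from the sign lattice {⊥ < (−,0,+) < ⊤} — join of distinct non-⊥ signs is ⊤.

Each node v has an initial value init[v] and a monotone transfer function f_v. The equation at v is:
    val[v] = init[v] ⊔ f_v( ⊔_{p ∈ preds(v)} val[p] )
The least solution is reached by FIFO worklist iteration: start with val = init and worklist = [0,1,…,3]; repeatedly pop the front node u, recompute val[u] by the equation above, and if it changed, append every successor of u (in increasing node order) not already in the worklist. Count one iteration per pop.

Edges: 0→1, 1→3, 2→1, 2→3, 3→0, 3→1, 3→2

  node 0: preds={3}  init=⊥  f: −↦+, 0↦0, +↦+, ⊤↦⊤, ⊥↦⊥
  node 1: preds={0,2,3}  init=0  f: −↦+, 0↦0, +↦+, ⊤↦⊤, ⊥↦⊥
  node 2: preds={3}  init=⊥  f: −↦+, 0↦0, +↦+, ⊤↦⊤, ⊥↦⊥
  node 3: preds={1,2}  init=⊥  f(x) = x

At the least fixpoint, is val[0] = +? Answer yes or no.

no

Worklist (9 pops):
  #1 pop 0: in=⊥ → ⊥ (no change)
  #2 pop 1: in=⊥ → 0 (no change)
  #3 pop 2: in=⊥ → ⊥ (no change)
  #4 pop 3: in=0 → 0 (was ⊥); enqueue [0,1,2]
  #5 pop 0: in=0 → 0 (was ⊥); enqueue []
  #6 pop 1: in=0 → 0 (no change)
  #7 pop 2: in=0 → 0 (was ⊥); enqueue [1,3]
  #8 pop 1: in=0 → 0 (no change)
  #9 pop 3: in=0 → 0 (no change)

Fixpoint:
  val[0] = 0
  val[1] = 0
  val[2] = 0
  val[3] = 0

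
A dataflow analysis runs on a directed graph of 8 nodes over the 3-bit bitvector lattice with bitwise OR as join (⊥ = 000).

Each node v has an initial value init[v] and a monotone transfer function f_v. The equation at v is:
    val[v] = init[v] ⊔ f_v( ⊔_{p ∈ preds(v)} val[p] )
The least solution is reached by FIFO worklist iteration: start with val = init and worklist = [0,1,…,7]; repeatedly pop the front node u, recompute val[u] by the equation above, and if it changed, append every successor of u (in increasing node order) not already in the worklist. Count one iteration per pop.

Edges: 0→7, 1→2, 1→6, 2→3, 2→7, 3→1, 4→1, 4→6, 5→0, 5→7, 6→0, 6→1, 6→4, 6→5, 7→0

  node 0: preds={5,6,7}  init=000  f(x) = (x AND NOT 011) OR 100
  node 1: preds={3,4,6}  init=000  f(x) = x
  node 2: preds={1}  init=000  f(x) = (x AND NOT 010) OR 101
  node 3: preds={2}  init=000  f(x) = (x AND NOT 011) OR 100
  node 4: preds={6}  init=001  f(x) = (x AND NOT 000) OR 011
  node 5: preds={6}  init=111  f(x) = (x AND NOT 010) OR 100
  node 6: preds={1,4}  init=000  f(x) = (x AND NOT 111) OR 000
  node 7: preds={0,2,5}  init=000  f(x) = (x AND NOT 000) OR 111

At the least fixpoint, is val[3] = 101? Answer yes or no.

Worklist (12 pops):
  #1 pop 0: in=111 → 100 (was 000); enqueue []
  #2 pop 1: in=001 → 001 (was 000); enqueue []
  #3 pop 2: in=001 → 101 (was 000); enqueue []
  #4 pop 3: in=101 → 100 (was 000); enqueue [1]
  #5 pop 4: in=000 → 011 (was 001); enqueue []
  #6 pop 5: in=000 → 111 (no change)
  #7 pop 6: in=011 → 000 (no change)
  #8 pop 7: in=111 → 111 (was 000); enqueue [0]
  #9 pop 1: in=111 → 111 (was 001); enqueue [2,6]
  #10 pop 0: in=111 → 100 (no change)
  #11 pop 2: in=111 → 101 (no change)
  #12 pop 6: in=111 → 000 (no change)

Fixpoint:
  val[0] = 100
  val[1] = 111
  val[2] = 101
  val[3] = 100
  val[4] = 011
  val[5] = 111
  val[6] = 000
  val[7] = 111

no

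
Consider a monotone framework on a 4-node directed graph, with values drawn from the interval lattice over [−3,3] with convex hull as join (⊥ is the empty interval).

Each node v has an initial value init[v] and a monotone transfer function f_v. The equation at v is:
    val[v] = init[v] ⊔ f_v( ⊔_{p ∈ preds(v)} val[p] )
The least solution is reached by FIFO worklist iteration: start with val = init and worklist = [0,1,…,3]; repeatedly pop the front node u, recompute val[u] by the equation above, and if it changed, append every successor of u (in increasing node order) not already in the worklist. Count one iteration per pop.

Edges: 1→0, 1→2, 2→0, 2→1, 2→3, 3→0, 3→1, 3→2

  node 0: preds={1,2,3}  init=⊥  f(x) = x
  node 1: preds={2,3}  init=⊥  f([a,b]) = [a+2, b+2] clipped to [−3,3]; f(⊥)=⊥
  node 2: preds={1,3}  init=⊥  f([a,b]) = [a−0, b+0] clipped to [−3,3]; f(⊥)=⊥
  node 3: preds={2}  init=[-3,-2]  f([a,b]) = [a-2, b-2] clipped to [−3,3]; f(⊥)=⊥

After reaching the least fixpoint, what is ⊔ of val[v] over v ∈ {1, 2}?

Iteration log — 19 steps:
  step 1. node 0  ⊔preds=[-3,-2]  new=[-3,-2]  old=⊥  +wl: 
  step 2. node 1  ⊔preds=[-3,-2]  new=[-1,0]  old=⊥  +wl: 0
  step 3. node 2  ⊔preds=[-3,0]  new=[-3,0]  old=⊥  +wl: 1
  step 4. node 3  ⊔preds=[-3,0]  new=[-3,-2]  stable
  step 5. node 0  ⊔preds=[-3,0]  new=[-3,0]  old=[-3,-2]  +wl: 
  step 6. node 1  ⊔preds=[-3,0]  new=[-1,2]  old=[-1,0]  +wl: 0,2
  step 7. node 0  ⊔preds=[-3,2]  new=[-3,2]  old=[-3,0]  +wl: 
  step 8. node 2  ⊔preds=[-3,2]  new=[-3,2]  old=[-3,0]  +wl: 0,1,3
  step 9. node 0  ⊔preds=[-3,2]  new=[-3,2]  stable
  step 10. node 1  ⊔preds=[-3,2]  new=[-1,3]  old=[-1,2]  +wl: 0,2
  step 11. node 3  ⊔preds=[-3,2]  new=[-3,0]  old=[-3,-2]  +wl: 1
  step 12. node 0  ⊔preds=[-3,3]  new=[-3,3]  old=[-3,2]  +wl: 
  step 13. node 2  ⊔preds=[-3,3]  new=[-3,3]  old=[-3,2]  +wl: 0,3
  step 14. node 1  ⊔preds=[-3,3]  new=[-1,3]  stable
  step 15. node 0  ⊔preds=[-3,3]  new=[-3,3]  stable
  step 16. node 3  ⊔preds=[-3,3]  new=[-3,1]  old=[-3,0]  +wl: 0,1,2
  step 17. node 0  ⊔preds=[-3,3]  new=[-3,3]  stable
  step 18. node 1  ⊔preds=[-3,3]  new=[-1,3]  stable
  step 19. node 2  ⊔preds=[-3,3]  new=[-3,3]  stable

Least fixpoint reached:
  node 0: [-3,3]
  node 1: [-1,3]
  node 2: [-3,3]
  node 3: [-3,1]

[-3,3]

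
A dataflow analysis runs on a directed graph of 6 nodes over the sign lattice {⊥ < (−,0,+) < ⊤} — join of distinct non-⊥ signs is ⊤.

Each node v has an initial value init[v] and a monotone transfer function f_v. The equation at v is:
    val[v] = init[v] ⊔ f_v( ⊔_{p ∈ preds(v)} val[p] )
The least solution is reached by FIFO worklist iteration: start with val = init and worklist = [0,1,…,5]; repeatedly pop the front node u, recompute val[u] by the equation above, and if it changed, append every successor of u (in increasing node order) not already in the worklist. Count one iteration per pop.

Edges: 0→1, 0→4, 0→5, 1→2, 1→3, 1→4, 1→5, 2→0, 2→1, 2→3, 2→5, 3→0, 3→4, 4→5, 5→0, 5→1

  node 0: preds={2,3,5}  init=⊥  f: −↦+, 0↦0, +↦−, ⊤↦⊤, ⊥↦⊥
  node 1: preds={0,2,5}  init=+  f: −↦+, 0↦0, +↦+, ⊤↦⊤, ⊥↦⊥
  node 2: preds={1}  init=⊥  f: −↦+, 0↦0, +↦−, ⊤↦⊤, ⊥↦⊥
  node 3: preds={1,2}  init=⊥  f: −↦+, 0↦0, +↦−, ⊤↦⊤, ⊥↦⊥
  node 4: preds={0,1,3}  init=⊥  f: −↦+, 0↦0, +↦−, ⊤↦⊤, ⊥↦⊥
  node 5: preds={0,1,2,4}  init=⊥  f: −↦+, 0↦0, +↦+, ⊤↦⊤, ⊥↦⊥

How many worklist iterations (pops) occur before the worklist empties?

Trace (15 dequeues):
  [1] u=0 | in ⊥ | out ⊥ | ==
  [2] u=1 | in ⊥ | out + | ==
  [3] u=2 | in + | out − | prev ⊥ | push {0,1}
  [4] u=3 | in ⊤ | out ⊤ | prev ⊥ | push {}
  [5] u=4 | in ⊤ | out ⊤ | prev ⊥ | push {}
  [6] u=5 | in ⊤ | out ⊤ | prev ⊥ | push {}
  [7] u=0 | in ⊤ | out ⊤ | prev ⊥ | push {4,5}
  [8] u=1 | in ⊤ | out ⊤ | prev + | push {2,3}
  [9] u=4 | in ⊤ | out ⊤ | ==
  [10] u=5 | in ⊤ | out ⊤ | ==
  [11] u=2 | in ⊤ | out ⊤ | prev − | push {0,1,5}
  [12] u=3 | in ⊤ | out ⊤ | ==
  [13] u=0 | in ⊤ | out ⊤ | ==
  [14] u=1 | in ⊤ | out ⊤ | ==
  [15] u=5 | in ⊤ | out ⊤ | ==

Converged values:
  [0] ⊤
  [1] ⊤
  [2] ⊤
  [3] ⊤
  [4] ⊤
  [5] ⊤

15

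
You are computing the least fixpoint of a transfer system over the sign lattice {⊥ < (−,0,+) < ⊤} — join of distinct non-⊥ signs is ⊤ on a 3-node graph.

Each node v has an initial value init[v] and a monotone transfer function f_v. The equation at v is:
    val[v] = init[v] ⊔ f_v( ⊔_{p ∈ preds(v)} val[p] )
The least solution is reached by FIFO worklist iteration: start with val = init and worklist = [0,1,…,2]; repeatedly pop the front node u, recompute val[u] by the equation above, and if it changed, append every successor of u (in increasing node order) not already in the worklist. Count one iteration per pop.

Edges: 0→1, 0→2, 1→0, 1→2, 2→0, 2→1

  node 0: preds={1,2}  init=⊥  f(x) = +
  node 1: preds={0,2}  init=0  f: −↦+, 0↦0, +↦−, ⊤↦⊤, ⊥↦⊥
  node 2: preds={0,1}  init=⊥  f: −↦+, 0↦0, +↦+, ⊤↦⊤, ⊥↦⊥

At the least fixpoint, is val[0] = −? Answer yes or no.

no

Trace (5 dequeues):
  [1] u=0 | in 0 | out + | prev ⊥ | push {}
  [2] u=1 | in + | out ⊤ | prev 0 | push {0}
  [3] u=2 | in ⊤ | out ⊤ | prev ⊥ | push {1}
  [4] u=0 | in ⊤ | out + | ==
  [5] u=1 | in ⊤ | out ⊤ | ==

Converged values:
  [0] +
  [1] ⊤
  [2] ⊤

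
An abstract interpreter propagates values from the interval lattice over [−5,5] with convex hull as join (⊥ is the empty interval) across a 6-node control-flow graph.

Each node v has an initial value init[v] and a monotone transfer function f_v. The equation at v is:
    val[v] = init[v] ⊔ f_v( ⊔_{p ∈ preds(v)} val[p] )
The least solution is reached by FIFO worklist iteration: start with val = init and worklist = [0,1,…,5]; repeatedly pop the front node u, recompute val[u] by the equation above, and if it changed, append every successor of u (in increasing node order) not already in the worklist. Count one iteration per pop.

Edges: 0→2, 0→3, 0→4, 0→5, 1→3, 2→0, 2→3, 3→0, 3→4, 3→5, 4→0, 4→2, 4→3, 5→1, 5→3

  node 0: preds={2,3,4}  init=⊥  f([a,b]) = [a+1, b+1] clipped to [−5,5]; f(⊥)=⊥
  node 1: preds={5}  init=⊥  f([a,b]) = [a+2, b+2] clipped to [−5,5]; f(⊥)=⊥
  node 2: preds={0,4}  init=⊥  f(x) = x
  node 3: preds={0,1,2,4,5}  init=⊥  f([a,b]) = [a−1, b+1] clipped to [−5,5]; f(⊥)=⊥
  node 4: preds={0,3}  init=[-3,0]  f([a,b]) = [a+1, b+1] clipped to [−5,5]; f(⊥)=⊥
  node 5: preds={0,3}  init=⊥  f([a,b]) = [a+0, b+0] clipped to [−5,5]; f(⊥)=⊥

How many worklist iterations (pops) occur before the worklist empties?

Trace (20 dequeues):
  [1] u=0 | in [-3,0] | out [-2,1] | prev ⊥ | push {}
  [2] u=1 | in ⊥ | out ⊥ | ==
  [3] u=2 | in [-3,1] | out [-3,1] | prev ⊥ | push {0}
  [4] u=3 | in [-3,1] | out [-4,2] | prev ⊥ | push {}
  [5] u=4 | in [-4,2] | out [-3,3] | prev [-3,0] | push {2,3}
  [6] u=5 | in [-4,2] | out [-4,2] | prev ⊥ | push {1}
  [7] u=0 | in [-4,3] | out [-3,4] | prev [-2,1] | push {4,5}
  [8] u=2 | in [-3,4] | out [-3,4] | prev [-3,1] | push {0}
  [9] u=3 | in [-4,4] | out [-5,5] | prev [-4,2] | push {}
  [10] u=1 | in [-4,2] | out [-2,4] | prev ⊥ | push {3}
  [11] u=4 | in [-5,5] | out [-4,5] | prev [-3,3] | push {2}
  [12] u=5 | in [-5,5] | out [-5,5] | prev [-4,2] | push {1}
  [13] u=0 | in [-5,5] | out [-4,5] | prev [-3,4] | push {4,5}
  [14] u=3 | in [-5,5] | out [-5,5] | ==
  [15] u=2 | in [-4,5] | out [-4,5] | prev [-3,4] | push {0,3}
  [16] u=1 | in [-5,5] | out [-3,5] | prev [-2,4] | push {}
  [17] u=4 | in [-5,5] | out [-4,5] | ==
  [18] u=5 | in [-5,5] | out [-5,5] | ==
  [19] u=0 | in [-5,5] | out [-4,5] | ==
  [20] u=3 | in [-5,5] | out [-5,5] | ==

Converged values:
  [0] [-4,5]
  [1] [-3,5]
  [2] [-4,5]
  [3] [-5,5]
  [4] [-4,5]
  [5] [-5,5]

20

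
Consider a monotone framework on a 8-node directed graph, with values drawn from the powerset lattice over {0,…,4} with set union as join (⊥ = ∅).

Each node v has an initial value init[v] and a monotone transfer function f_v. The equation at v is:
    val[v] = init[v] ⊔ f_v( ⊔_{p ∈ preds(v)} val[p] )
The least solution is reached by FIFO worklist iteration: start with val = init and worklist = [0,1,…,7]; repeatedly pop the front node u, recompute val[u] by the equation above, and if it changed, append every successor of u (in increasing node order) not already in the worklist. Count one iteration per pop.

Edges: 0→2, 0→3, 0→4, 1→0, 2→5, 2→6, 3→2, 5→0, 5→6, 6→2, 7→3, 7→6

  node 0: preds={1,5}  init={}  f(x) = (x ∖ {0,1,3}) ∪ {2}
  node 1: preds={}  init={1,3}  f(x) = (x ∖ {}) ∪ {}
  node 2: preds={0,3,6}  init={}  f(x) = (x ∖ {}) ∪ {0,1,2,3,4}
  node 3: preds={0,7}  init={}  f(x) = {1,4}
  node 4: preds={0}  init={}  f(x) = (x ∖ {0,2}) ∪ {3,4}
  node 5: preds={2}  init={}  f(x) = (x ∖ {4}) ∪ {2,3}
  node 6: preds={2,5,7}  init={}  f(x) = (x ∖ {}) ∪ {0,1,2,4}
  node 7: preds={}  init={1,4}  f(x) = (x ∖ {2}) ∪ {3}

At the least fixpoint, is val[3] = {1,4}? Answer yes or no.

yes

Trace (12 dequeues):
  [1] u=0 | in {1,3} | out {2} | prev {} | push {}
  [2] u=1 | in {} | out {1,3} | ==
  [3] u=2 | in {2} | out {0,1,2,3,4} | prev {} | push {}
  [4] u=3 | in {1,2,4} | out {1,4} | prev {} | push {2}
  [5] u=4 | in {2} | out {3,4} | prev {} | push {}
  [6] u=5 | in {0,1,2,3,4} | out {0,1,2,3} | prev {} | push {0}
  [7] u=6 | in {0,1,2,3,4} | out {0,1,2,3,4} | prev {} | push {}
  [8] u=7 | in {} | out {1,3,4} | prev {1,4} | push {3,6}
  [9] u=2 | in {0,1,2,3,4} | out {0,1,2,3,4} | ==
  [10] u=0 | in {0,1,2,3} | out {2} | ==
  [11] u=3 | in {1,2,3,4} | out {1,4} | ==
  [12] u=6 | in {0,1,2,3,4} | out {0,1,2,3,4} | ==

Converged values:
  [0] {2}
  [1] {1,3}
  [2] {0,1,2,3,4}
  [3] {1,4}
  [4] {3,4}
  [5] {0,1,2,3}
  [6] {0,1,2,3,4}
  [7] {1,3,4}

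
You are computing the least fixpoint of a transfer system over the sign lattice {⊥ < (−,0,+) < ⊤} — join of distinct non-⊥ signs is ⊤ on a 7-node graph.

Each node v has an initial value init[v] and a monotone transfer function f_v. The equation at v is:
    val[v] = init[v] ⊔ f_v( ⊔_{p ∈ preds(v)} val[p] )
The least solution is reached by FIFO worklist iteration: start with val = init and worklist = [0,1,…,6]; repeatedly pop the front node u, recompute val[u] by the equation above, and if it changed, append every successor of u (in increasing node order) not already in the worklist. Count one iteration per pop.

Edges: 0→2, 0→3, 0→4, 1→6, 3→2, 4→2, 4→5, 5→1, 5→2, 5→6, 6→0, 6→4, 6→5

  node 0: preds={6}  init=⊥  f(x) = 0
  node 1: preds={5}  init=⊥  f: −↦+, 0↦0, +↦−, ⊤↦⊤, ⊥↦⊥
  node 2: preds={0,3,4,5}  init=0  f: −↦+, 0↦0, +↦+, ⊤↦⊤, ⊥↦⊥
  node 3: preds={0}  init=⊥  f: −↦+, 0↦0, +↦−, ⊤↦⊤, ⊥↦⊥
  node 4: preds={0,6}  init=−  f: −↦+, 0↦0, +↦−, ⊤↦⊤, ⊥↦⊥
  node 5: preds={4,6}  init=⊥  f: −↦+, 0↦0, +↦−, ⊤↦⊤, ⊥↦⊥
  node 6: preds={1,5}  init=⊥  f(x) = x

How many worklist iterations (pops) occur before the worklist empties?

13

Worklist (13 pops):
  #1 pop 0: in=⊥ → 0 (was ⊥); enqueue []
  #2 pop 1: in=⊥ → ⊥ (no change)
  #3 pop 2: in=⊤ → ⊤ (was 0); enqueue []
  #4 pop 3: in=0 → 0 (was ⊥); enqueue [2]
  #5 pop 4: in=0 → ⊤ (was −); enqueue []
  #6 pop 5: in=⊤ → ⊤ (was ⊥); enqueue [1]
  #7 pop 6: in=⊤ → ⊤ (was ⊥); enqueue [0,4,5]
  #8 pop 2: in=⊤ → ⊤ (no change)
  #9 pop 1: in=⊤ → ⊤ (was ⊥); enqueue [6]
  #10 pop 0: in=⊤ → 0 (no change)
  #11 pop 4: in=⊤ → ⊤ (no change)
  #12 pop 5: in=⊤ → ⊤ (no change)
  #13 pop 6: in=⊤ → ⊤ (no change)

Fixpoint:
  val[0] = 0
  val[1] = ⊤
  val[2] = ⊤
  val[3] = 0
  val[4] = ⊤
  val[5] = ⊤
  val[6] = ⊤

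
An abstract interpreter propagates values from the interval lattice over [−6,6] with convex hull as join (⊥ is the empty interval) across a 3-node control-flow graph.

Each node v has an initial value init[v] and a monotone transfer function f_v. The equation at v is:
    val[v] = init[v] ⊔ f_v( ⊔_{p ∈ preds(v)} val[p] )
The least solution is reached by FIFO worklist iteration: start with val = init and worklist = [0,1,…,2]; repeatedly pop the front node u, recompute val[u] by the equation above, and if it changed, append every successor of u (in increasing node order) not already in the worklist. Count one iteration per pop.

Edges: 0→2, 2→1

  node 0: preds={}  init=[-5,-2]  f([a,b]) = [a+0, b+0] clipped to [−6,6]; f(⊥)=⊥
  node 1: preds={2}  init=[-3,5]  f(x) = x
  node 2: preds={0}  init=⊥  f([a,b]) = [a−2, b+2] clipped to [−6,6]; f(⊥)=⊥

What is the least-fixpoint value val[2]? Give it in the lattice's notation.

Iteration log — 4 steps:
  step 1. node 0  ⊔preds=⊥  new=[-5,-2]  stable
  step 2. node 1  ⊔preds=⊥  new=[-3,5]  stable
  step 3. node 2  ⊔preds=[-5,-2]  new=[-6,0]  old=⊥  +wl: 1
  step 4. node 1  ⊔preds=[-6,0]  new=[-6,5]  old=[-3,5]  +wl: 

Least fixpoint reached:
  node 0: [-5,-2]
  node 1: [-6,5]
  node 2: [-6,0]

[-6,0]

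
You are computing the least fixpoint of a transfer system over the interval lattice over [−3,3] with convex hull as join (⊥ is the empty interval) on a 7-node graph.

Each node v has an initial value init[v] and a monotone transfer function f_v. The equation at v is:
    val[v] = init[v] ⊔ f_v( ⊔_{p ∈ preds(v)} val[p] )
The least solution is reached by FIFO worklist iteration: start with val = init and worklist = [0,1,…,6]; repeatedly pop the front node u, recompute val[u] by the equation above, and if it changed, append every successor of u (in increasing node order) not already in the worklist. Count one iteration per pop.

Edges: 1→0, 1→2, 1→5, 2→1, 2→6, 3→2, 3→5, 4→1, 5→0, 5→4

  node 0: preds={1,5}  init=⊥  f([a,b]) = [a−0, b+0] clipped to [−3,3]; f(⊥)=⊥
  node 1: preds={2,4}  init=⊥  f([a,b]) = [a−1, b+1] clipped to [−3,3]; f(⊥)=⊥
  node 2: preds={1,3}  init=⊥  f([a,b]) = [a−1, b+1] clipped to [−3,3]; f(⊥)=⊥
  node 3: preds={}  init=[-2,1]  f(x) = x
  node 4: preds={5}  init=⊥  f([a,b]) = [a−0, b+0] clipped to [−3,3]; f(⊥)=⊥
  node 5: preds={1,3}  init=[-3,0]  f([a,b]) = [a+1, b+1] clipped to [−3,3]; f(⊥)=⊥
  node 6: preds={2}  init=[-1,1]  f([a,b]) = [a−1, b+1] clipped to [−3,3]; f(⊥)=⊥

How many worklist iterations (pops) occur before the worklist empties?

17

Worklist (17 pops):
  #1 pop 0: in=[-3,0] → [-3,0] (was ⊥); enqueue []
  #2 pop 1: in=⊥ → ⊥ (no change)
  #3 pop 2: in=[-2,1] → [-3,2] (was ⊥); enqueue [1]
  #4 pop 3: in=⊥ → [-2,1] (no change)
  #5 pop 4: in=[-3,0] → [-3,0] (was ⊥); enqueue []
  #6 pop 5: in=[-2,1] → [-3,2] (was [-3,0]); enqueue [0,4]
  #7 pop 6: in=[-3,2] → [-3,3] (was [-1,1]); enqueue []
  #8 pop 1: in=[-3,2] → [-3,3] (was ⊥); enqueue [2,5]
  #9 pop 0: in=[-3,3] → [-3,3] (was [-3,0]); enqueue []
  #10 pop 4: in=[-3,2] → [-3,2] (was [-3,0]); enqueue [1]
  #11 pop 2: in=[-3,3] → [-3,3] (was [-3,2]); enqueue [6]
  #12 pop 5: in=[-3,3] → [-3,3] (was [-3,2]); enqueue [0,4]
  #13 pop 1: in=[-3,3] → [-3,3] (no change)
  #14 pop 6: in=[-3,3] → [-3,3] (no change)
  #15 pop 0: in=[-3,3] → [-3,3] (no change)
  #16 pop 4: in=[-3,3] → [-3,3] (was [-3,2]); enqueue [1]
  #17 pop 1: in=[-3,3] → [-3,3] (no change)

Fixpoint:
  val[0] = [-3,3]
  val[1] = [-3,3]
  val[2] = [-3,3]
  val[3] = [-2,1]
  val[4] = [-3,3]
  val[5] = [-3,3]
  val[6] = [-3,3]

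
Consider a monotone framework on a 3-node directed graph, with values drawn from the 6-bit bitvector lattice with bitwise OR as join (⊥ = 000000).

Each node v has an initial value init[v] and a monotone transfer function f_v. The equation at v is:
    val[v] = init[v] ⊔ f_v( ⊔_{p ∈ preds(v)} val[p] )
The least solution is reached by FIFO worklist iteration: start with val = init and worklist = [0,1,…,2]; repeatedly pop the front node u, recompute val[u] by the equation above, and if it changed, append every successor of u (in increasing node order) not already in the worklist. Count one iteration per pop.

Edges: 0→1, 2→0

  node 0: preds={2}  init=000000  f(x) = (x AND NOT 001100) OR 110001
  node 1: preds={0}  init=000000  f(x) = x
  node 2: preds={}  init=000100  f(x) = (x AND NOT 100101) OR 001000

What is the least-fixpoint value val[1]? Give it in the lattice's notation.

Worklist (4 pops):
  #1 pop 0: in=000100 → 110001 (was 000000); enqueue []
  #2 pop 1: in=110001 → 110001 (was 000000); enqueue []
  #3 pop 2: in=000000 → 001100 (was 000100); enqueue [0]
  #4 pop 0: in=001100 → 110001 (no change)

Fixpoint:
  val[0] = 110001
  val[1] = 110001
  val[2] = 001100

110001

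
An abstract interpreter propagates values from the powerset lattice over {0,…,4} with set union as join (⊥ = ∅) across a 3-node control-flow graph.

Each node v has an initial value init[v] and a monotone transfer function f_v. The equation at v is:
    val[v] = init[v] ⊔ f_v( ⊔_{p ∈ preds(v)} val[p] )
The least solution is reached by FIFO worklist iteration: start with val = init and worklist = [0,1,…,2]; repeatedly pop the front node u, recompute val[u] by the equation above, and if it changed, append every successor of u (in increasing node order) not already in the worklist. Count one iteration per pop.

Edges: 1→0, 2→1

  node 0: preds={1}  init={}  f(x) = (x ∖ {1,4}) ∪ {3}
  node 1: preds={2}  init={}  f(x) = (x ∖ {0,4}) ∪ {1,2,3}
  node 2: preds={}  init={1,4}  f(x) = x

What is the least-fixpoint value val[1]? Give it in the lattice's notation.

Trace (4 dequeues):
  [1] u=0 | in {} | out {3} | prev {} | push {}
  [2] u=1 | in {1,4} | out {1,2,3} | prev {} | push {0}
  [3] u=2 | in {} | out {1,4} | ==
  [4] u=0 | in {1,2,3} | out {2,3} | prev {3} | push {}

Converged values:
  [0] {2,3}
  [1] {1,2,3}
  [2] {1,4}

{1,2,3}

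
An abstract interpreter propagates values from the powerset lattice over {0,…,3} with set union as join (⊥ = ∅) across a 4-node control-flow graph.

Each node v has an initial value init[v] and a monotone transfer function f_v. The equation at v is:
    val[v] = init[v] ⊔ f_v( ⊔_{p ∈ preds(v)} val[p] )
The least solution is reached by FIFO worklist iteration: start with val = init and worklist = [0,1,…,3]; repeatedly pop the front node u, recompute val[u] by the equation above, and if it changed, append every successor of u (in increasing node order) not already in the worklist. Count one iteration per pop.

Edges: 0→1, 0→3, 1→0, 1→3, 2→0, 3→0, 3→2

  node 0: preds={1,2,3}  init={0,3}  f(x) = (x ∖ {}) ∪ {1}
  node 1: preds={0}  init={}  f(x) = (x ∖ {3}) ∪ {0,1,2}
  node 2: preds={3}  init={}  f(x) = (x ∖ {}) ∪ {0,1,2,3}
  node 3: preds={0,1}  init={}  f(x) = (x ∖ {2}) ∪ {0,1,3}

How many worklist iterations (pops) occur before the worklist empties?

Trace (8 dequeues):
  [1] u=0 | in {} | out {0,1,3} | prev {0,3} | push {}
  [2] u=1 | in {0,1,3} | out {0,1,2} | prev {} | push {0}
  [3] u=2 | in {} | out {0,1,2,3} | prev {} | push {}
  [4] u=3 | in {0,1,2,3} | out {0,1,3} | prev {} | push {2}
  [5] u=0 | in {0,1,2,3} | out {0,1,2,3} | prev {0,1,3} | push {1,3}
  [6] u=2 | in {0,1,3} | out {0,1,2,3} | ==
  [7] u=1 | in {0,1,2,3} | out {0,1,2} | ==
  [8] u=3 | in {0,1,2,3} | out {0,1,3} | ==

Converged values:
  [0] {0,1,2,3}
  [1] {0,1,2}
  [2] {0,1,2,3}
  [3] {0,1,3}

8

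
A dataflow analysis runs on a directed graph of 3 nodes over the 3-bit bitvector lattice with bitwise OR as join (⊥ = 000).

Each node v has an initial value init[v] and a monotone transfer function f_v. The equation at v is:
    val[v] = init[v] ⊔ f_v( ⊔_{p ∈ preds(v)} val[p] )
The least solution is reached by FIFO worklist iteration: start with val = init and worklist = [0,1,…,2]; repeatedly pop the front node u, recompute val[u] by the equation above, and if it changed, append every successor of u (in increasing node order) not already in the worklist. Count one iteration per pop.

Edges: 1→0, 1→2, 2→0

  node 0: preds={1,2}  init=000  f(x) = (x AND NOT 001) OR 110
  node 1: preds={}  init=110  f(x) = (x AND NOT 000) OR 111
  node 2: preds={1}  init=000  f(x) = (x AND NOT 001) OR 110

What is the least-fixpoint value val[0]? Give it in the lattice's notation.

110

Iteration log — 4 steps:
  step 1. node 0  ⊔preds=110  new=110  old=000  +wl: 
  step 2. node 1  ⊔preds=000  new=111  old=110  +wl: 0
  step 3. node 2  ⊔preds=111  new=110  old=000  +wl: 
  step 4. node 0  ⊔preds=111  new=110  stable

Least fixpoint reached:
  node 0: 110
  node 1: 111
  node 2: 110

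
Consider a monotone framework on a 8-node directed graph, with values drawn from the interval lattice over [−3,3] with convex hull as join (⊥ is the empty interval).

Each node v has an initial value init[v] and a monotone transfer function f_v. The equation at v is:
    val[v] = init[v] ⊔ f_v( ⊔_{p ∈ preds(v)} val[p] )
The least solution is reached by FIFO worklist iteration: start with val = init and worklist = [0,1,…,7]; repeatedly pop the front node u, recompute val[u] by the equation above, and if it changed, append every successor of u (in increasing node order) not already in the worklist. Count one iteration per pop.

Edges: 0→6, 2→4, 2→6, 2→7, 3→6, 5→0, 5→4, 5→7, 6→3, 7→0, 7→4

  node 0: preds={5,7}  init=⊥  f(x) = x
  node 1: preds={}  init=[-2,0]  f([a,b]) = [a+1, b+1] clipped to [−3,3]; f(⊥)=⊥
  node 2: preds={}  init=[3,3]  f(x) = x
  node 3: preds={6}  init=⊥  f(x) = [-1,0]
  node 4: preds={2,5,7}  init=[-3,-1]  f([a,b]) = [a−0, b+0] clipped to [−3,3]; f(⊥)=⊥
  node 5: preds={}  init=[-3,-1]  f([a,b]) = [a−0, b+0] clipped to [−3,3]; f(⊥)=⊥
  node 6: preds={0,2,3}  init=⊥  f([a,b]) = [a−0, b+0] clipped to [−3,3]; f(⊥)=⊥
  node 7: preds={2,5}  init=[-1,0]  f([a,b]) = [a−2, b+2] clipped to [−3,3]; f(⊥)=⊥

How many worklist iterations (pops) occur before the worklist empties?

12

Worklist (12 pops):
  #1 pop 0: in=[-3,0] → [-3,0] (was ⊥); enqueue []
  #2 pop 1: in=⊥ → [-2,0] (no change)
  #3 pop 2: in=⊥ → [3,3] (no change)
  #4 pop 3: in=⊥ → [-1,0] (was ⊥); enqueue []
  #5 pop 4: in=[-3,3] → [-3,3] (was [-3,-1]); enqueue []
  #6 pop 5: in=⊥ → [-3,-1] (no change)
  #7 pop 6: in=[-3,3] → [-3,3] (was ⊥); enqueue [3]
  #8 pop 7: in=[-3,3] → [-3,3] (was [-1,0]); enqueue [0,4]
  #9 pop 3: in=[-3,3] → [-1,0] (no change)
  #10 pop 0: in=[-3,3] → [-3,3] (was [-3,0]); enqueue [6]
  #11 pop 4: in=[-3,3] → [-3,3] (no change)
  #12 pop 6: in=[-3,3] → [-3,3] (no change)

Fixpoint:
  val[0] = [-3,3]
  val[1] = [-2,0]
  val[2] = [3,3]
  val[3] = [-1,0]
  val[4] = [-3,3]
  val[5] = [-3,-1]
  val[6] = [-3,3]
  val[7] = [-3,3]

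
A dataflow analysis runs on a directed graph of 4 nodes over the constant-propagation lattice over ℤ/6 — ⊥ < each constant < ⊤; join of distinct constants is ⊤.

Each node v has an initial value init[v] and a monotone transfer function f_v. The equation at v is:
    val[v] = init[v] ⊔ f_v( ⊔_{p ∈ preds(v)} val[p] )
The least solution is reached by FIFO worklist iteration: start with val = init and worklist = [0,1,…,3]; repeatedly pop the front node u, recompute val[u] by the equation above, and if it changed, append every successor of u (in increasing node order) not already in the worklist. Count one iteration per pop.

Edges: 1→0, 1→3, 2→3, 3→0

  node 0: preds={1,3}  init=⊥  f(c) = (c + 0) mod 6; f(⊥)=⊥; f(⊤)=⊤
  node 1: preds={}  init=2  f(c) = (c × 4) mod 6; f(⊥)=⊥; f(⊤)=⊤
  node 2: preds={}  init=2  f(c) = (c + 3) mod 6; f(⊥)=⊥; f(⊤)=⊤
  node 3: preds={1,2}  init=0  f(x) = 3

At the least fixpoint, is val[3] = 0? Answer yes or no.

no

Trace (5 dequeues):
  [1] u=0 | in ⊤ | out ⊤ | prev ⊥ | push {}
  [2] u=1 | in ⊥ | out 2 | ==
  [3] u=2 | in ⊥ | out 2 | ==
  [4] u=3 | in 2 | out ⊤ | prev 0 | push {0}
  [5] u=0 | in ⊤ | out ⊤ | ==

Converged values:
  [0] ⊤
  [1] 2
  [2] 2
  [3] ⊤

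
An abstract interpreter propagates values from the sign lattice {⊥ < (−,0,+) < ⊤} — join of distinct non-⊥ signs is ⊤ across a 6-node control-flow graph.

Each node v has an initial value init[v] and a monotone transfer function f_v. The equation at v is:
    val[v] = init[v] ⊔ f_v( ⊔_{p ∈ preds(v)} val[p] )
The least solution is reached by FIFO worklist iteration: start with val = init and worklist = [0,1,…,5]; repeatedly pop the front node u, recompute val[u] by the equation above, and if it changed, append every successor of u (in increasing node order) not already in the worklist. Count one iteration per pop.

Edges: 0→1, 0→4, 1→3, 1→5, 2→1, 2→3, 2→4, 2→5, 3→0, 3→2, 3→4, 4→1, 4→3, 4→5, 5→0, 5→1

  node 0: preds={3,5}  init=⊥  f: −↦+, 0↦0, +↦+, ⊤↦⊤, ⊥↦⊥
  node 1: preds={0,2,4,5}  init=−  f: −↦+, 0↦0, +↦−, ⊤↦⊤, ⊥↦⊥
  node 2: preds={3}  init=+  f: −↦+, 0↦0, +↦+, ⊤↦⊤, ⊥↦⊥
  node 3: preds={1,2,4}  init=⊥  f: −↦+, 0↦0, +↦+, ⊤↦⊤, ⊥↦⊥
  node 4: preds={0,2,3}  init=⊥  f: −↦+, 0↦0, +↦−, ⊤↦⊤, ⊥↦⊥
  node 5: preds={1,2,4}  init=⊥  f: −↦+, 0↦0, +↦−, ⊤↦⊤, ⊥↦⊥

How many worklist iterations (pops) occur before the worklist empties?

12

Iteration log — 12 steps:
  step 1. node 0  ⊔preds=⊥  new=⊥  stable
  step 2. node 1  ⊔preds=+  new=−  stable
  step 3. node 2  ⊔preds=⊥  new=+  stable
  step 4. node 3  ⊔preds=⊤  new=⊤  old=⊥  +wl: 0,2
  step 5. node 4  ⊔preds=⊤  new=⊤  old=⊥  +wl: 1,3
  step 6. node 5  ⊔preds=⊤  new=⊤  old=⊥  +wl: 
  step 7. node 0  ⊔preds=⊤  new=⊤  old=⊥  +wl: 4
  step 8. node 2  ⊔preds=⊤  new=⊤  old=+  +wl: 5
  step 9. node 1  ⊔preds=⊤  new=⊤  old=−  +wl: 
  step 10. node 3  ⊔preds=⊤  new=⊤  stable
  step 11. node 4  ⊔preds=⊤  new=⊤  stable
  step 12. node 5  ⊔preds=⊤  new=⊤  stable

Least fixpoint reached:
  node 0: ⊤
  node 1: ⊤
  node 2: ⊤
  node 3: ⊤
  node 4: ⊤
  node 5: ⊤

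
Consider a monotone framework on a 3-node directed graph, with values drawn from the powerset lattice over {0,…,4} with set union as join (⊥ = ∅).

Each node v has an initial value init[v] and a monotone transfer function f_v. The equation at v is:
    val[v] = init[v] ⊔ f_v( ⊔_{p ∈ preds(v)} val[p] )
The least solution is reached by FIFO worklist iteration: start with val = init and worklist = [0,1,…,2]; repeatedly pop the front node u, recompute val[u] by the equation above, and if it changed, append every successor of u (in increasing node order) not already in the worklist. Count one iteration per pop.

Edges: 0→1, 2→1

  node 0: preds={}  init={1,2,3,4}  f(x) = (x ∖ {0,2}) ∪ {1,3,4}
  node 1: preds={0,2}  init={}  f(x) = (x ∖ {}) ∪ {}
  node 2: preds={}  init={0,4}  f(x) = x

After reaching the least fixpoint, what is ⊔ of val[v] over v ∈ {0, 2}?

Iteration log — 3 steps:
  step 1. node 0  ⊔preds={}  new={1,2,3,4}  stable
  step 2. node 1  ⊔preds={0,1,2,3,4}  new={0,1,2,3,4}  old={}  +wl: 
  step 3. node 2  ⊔preds={}  new={0,4}  stable

Least fixpoint reached:
  node 0: {1,2,3,4}
  node 1: {0,1,2,3,4}
  node 2: {0,4}

{0,1,2,3,4}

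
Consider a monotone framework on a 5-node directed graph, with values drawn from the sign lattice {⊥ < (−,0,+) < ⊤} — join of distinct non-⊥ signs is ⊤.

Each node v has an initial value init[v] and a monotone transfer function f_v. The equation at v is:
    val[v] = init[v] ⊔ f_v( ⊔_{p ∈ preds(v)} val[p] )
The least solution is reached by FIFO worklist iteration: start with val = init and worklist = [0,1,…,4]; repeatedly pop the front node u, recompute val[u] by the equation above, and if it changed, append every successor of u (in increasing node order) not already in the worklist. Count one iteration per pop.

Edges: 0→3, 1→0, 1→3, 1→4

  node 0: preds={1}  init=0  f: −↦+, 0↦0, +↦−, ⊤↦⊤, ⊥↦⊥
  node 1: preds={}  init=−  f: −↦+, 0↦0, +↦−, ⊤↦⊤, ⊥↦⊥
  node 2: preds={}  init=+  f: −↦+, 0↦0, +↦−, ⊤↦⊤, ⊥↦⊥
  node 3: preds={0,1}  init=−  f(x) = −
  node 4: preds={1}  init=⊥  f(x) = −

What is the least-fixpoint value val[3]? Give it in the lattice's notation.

−

Trace (5 dequeues):
  [1] u=0 | in − | out ⊤ | prev 0 | push {}
  [2] u=1 | in ⊥ | out − | ==
  [3] u=2 | in ⊥ | out + | ==
  [4] u=3 | in ⊤ | out − | ==
  [5] u=4 | in − | out − | prev ⊥ | push {}

Converged values:
  [0] ⊤
  [1] −
  [2] +
  [3] −
  [4] −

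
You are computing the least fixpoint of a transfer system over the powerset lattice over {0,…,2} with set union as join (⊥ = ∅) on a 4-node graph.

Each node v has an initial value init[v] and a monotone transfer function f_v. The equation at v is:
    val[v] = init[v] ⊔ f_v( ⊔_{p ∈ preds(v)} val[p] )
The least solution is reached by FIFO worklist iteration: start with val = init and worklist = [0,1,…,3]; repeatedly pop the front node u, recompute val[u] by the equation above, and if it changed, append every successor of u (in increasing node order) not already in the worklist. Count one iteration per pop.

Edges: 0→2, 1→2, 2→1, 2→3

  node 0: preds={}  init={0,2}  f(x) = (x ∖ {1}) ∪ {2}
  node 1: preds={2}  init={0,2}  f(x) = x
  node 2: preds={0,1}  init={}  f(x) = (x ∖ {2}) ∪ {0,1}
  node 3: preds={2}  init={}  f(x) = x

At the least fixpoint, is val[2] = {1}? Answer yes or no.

no

Worklist (6 pops):
  #1 pop 0: in={} → {0,2} (no change)
  #2 pop 1: in={} → {0,2} (no change)
  #3 pop 2: in={0,2} → {0,1} (was {}); enqueue [1]
  #4 pop 3: in={0,1} → {0,1} (was {}); enqueue []
  #5 pop 1: in={0,1} → {0,1,2} (was {0,2}); enqueue [2]
  #6 pop 2: in={0,1,2} → {0,1} (no change)

Fixpoint:
  val[0] = {0,2}
  val[1] = {0,1,2}
  val[2] = {0,1}
  val[3] = {0,1}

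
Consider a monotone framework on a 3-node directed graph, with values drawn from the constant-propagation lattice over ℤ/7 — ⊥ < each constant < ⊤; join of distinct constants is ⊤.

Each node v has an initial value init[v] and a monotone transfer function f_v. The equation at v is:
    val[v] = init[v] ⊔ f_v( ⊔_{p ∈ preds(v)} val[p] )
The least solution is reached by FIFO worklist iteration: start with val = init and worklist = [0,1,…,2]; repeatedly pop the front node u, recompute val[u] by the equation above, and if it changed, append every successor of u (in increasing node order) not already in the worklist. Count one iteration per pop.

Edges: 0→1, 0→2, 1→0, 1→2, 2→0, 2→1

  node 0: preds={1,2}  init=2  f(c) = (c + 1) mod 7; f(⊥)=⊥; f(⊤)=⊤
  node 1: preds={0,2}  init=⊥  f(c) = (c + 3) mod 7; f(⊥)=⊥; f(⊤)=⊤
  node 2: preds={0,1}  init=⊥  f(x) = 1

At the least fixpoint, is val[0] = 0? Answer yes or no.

Trace (7 dequeues):
  [1] u=0 | in ⊥ | out 2 | ==
  [2] u=1 | in 2 | out 5 | prev ⊥ | push {0}
  [3] u=2 | in ⊤ | out 1 | prev ⊥ | push {1}
  [4] u=0 | in ⊤ | out ⊤ | prev 2 | push {2}
  [5] u=1 | in ⊤ | out ⊤ | prev 5 | push {0}
  [6] u=2 | in ⊤ | out 1 | ==
  [7] u=0 | in ⊤ | out ⊤ | ==

Converged values:
  [0] ⊤
  [1] ⊤
  [2] 1

no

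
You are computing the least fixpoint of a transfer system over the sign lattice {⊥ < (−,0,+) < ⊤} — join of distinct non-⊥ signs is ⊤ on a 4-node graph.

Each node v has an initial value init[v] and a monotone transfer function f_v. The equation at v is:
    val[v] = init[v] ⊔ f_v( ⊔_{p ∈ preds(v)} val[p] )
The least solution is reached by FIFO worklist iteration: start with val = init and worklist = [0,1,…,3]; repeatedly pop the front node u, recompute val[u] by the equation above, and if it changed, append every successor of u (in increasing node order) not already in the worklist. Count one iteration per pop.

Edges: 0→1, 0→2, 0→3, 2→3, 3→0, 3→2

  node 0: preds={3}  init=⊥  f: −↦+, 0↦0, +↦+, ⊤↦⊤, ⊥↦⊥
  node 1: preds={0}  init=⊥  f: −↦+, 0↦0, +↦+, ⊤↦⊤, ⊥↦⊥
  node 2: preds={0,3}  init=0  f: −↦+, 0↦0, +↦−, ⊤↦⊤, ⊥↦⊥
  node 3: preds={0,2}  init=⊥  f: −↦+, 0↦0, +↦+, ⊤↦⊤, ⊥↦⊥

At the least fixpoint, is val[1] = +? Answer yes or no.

no

Worklist (8 pops):
  #1 pop 0: in=⊥ → ⊥ (no change)
  #2 pop 1: in=⊥ → ⊥ (no change)
  #3 pop 2: in=⊥ → 0 (no change)
  #4 pop 3: in=0 → 0 (was ⊥); enqueue [0,2]
  #5 pop 0: in=0 → 0 (was ⊥); enqueue [1,3]
  #6 pop 2: in=0 → 0 (no change)
  #7 pop 1: in=0 → 0 (was ⊥); enqueue []
  #8 pop 3: in=0 → 0 (no change)

Fixpoint:
  val[0] = 0
  val[1] = 0
  val[2] = 0
  val[3] = 0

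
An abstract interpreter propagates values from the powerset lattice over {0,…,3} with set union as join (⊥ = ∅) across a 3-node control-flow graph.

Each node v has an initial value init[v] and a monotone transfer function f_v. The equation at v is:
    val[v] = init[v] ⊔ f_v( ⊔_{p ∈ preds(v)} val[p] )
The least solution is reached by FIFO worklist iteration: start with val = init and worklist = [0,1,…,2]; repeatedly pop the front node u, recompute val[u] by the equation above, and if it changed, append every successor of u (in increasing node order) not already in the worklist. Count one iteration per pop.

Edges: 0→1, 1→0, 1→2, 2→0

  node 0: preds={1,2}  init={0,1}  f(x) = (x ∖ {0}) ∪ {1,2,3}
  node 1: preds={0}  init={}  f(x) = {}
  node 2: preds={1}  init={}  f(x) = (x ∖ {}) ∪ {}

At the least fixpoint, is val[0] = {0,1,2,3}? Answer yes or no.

yes

Trace (3 dequeues):
  [1] u=0 | in {} | out {0,1,2,3} | prev {0,1} | push {}
  [2] u=1 | in {0,1,2,3} | out {} | ==
  [3] u=2 | in {} | out {} | ==

Converged values:
  [0] {0,1,2,3}
  [1] {}
  [2] {}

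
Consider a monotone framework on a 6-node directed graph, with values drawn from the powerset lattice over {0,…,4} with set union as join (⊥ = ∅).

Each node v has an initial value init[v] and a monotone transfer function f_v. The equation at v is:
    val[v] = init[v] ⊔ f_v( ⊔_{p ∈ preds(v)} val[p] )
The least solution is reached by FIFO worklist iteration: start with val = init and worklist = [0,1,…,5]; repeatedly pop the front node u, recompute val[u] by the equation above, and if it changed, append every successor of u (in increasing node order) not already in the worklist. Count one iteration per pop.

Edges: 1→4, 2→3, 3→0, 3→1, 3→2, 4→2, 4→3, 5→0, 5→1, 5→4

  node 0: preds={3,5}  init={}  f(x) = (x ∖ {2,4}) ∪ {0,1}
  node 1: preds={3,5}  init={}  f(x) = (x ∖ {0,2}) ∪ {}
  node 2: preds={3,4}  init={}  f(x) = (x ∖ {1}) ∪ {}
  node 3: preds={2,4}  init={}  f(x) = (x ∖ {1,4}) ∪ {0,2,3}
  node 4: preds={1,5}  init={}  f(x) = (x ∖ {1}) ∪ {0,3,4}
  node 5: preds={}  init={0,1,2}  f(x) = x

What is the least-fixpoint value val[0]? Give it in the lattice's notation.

{0,1,3}

Iteration log — 11 steps:
  step 1. node 0  ⊔preds={0,1,2}  new={0,1}  old={}  +wl: 
  step 2. node 1  ⊔preds={0,1,2}  new={1}  old={}  +wl: 
  step 3. node 2  ⊔preds={}  new={}  stable
  step 4. node 3  ⊔preds={}  new={0,2,3}  old={}  +wl: 0,1,2
  step 5. node 4  ⊔preds={0,1,2}  new={0,2,3,4}  old={}  +wl: 3
  step 6. node 5  ⊔preds={}  new={0,1,2}  stable
  step 7. node 0  ⊔preds={0,1,2,3}  new={0,1,3}  old={0,1}  +wl: 
  step 8. node 1  ⊔preds={0,1,2,3}  new={1,3}  old={1}  +wl: 4
  step 9. node 2  ⊔preds={0,2,3,4}  new={0,2,3,4}  old={}  +wl: 
  step 10. node 3  ⊔preds={0,2,3,4}  new={0,2,3}  stable
  step 11. node 4  ⊔preds={0,1,2,3}  new={0,2,3,4}  stable

Least fixpoint reached:
  node 0: {0,1,3}
  node 1: {1,3}
  node 2: {0,2,3,4}
  node 3: {0,2,3}
  node 4: {0,2,3,4}
  node 5: {0,1,2}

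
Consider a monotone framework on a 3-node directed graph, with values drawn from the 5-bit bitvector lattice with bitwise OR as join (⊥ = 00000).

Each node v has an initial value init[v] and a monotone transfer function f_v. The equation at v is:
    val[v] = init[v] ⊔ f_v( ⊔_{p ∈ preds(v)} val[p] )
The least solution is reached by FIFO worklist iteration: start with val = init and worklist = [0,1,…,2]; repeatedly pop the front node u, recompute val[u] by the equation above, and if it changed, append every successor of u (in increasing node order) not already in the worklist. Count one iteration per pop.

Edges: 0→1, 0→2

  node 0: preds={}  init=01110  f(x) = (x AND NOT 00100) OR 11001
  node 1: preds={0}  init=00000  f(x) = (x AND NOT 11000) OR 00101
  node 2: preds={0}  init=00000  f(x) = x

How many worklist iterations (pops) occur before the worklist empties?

3

Worklist (3 pops):
  #1 pop 0: in=00000 → 11111 (was 01110); enqueue []
  #2 pop 1: in=11111 → 00111 (was 00000); enqueue []
  #3 pop 2: in=11111 → 11111 (was 00000); enqueue []

Fixpoint:
  val[0] = 11111
  val[1] = 00111
  val[2] = 11111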